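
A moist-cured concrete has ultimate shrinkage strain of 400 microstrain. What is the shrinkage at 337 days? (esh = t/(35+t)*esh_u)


esh(337) = 337 / (35 + 337) * 400
= 337 / 372 * 400
= 362.4 microstrain

362.4


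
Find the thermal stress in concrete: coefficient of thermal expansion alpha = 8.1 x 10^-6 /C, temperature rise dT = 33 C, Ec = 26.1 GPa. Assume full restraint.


sigma = alpha * dT * Ec
= 8.1e-6 * 33 * 26.1 * 1000
= 6.977 MPa

6.977


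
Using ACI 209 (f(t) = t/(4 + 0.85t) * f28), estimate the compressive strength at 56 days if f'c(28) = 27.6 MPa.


f(56) = 56 / (4 + 0.85 * 56) * 27.6
= 56 / 51.6 * 27.6
= 29.95 MPa

29.95


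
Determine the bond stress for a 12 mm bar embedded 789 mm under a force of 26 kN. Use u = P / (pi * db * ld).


u = P / (pi * db * ld)
= 26 * 1000 / (pi * 12 * 789)
= 0.874 MPa

0.874


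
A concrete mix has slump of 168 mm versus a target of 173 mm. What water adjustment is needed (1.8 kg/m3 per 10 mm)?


Difference = 173 - 168 = 5 mm
Water adjustment = 5 * 1.8 / 10 = 0.9 kg/m3

0.9


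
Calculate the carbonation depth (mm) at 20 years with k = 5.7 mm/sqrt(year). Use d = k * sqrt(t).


depth = k * sqrt(t)
= 5.7 * sqrt(20)
= 25.49 mm

25.49


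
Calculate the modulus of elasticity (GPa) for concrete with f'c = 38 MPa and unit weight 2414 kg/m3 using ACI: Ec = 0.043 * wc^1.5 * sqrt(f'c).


Ec = 0.043 * 2414^1.5 * sqrt(38) / 1000
= 31.44 GPa

31.44


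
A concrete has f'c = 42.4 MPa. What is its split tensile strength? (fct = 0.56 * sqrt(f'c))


fct = 0.56 * sqrt(42.4)
= 0.56 * 6.512
= 3.646 MPa

3.646


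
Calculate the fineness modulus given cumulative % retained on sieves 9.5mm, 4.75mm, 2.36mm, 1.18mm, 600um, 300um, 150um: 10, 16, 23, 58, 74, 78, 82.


FM = sum(cumulative % retained) / 100
= 341 / 100
= 3.41

3.41


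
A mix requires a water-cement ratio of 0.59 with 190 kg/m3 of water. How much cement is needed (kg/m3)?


Cement = water / (w/c)
= 190 / 0.59
= 322.0 kg/m3

322.0


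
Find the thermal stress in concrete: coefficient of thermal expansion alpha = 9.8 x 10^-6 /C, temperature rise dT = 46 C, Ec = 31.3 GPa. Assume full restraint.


sigma = alpha * dT * Ec
= 9.8e-6 * 46 * 31.3 * 1000
= 14.11 MPa

14.11


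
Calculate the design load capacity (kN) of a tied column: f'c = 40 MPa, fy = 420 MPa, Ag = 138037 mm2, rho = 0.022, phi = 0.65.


Ast = rho * Ag = 0.022 * 138037 = 3036.814 mm2
phi*Pn = 0.65 * 0.80 * (0.85 * 40 * (138037 - 3036.814) + 420 * 3036.814) / 1000
= 3050.04 kN

3050.04


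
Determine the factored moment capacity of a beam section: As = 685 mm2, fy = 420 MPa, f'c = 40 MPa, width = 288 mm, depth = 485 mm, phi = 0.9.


a = As * fy / (0.85 * f'c * b)
= 685 * 420 / (0.85 * 40 * 288)
= 29.3811 mm
Mn = As * fy * (d - a/2) / 10^6
= 135.308 kN-m
phi*Mn = 0.9 * 135.308 = 121.78 kN-m

121.78


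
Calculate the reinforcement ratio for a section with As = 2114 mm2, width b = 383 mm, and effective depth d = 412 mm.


rho = As / (b * d)
= 2114 / (383 * 412)
= 0.0134

0.0134


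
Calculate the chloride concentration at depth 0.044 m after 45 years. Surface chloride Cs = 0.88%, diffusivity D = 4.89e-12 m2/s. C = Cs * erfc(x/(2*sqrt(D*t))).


t_seconds = 45 * 365.25 * 24 * 3600 = 1420092000.0 s
arg = 0.044 / (2 * sqrt(4.89e-12 * 1420092000.0))
= 0.264
erfc(0.264) = 0.7089
C = 0.88 * 0.7089 = 0.6238%

0.6238


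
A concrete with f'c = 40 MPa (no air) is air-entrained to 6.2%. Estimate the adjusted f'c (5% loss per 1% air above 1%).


Strength loss = (6.2 - 1) * 5 = 26.0%
f'c = 40 * (1 - 26.0/100)
= 29.6 MPa

29.6


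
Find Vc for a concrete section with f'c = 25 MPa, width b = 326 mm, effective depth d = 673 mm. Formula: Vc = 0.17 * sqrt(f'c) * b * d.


Vc = 0.17 * sqrt(25) * 326 * 673 / 1000
= 186.49 kN

186.49


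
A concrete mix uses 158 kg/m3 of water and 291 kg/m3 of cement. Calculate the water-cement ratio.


w/c = water / cement
w/c = 158 / 291 = 0.543

0.543


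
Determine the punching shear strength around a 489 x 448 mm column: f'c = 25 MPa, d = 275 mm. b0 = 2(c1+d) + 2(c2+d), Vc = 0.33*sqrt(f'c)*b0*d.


b0 = 2*(489 + 275) + 2*(448 + 275) = 2974 mm
Vc = 0.33 * sqrt(25) * 2974 * 275 / 1000
= 1349.45 kN

1349.45


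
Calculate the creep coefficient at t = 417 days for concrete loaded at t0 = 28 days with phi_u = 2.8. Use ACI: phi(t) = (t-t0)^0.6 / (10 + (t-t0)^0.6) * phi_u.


dt = 417 - 28 = 389
phi = 389^0.6 / (10 + 389^0.6) * 2.8
= 2.189

2.189


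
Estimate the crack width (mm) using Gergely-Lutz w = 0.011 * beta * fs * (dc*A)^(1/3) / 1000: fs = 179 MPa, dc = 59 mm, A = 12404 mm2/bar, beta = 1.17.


w = 0.011 * beta * fs * (dc * A)^(1/3) / 1000
= 0.011 * 1.17 * 179 * (59 * 12404)^(1/3) / 1000
= 0.208 mm

0.208


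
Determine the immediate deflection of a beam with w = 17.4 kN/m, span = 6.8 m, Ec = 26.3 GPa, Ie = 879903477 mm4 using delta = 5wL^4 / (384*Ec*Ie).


Convert: L = 6.8 m = 6800 mm, Ec = 26.3 GPa = 26300 MPa
delta = 5 * 17.4 * 6800^4 / (384 * 26300 * 879903477)
= 20.93 mm

20.93


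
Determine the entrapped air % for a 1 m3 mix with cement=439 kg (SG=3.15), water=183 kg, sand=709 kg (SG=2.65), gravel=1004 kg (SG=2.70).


Vol cement = 439 / (3.15 * 1000) = 0.139365 m3
Vol water = 183 / 1000 = 0.183 m3
Vol sand = 709 / (2.65 * 1000) = 0.267547 m3
Vol gravel = 1004 / (2.70 * 1000) = 0.371852 m3
Total solid + water volume = 0.961764 m3
Air = (1 - 0.961764) * 100 = 3.82%

3.82


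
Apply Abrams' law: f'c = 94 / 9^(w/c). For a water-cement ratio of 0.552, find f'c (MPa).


f'c = 94 / 9^0.552
= 94 / 3.363
= 27.95 MPa

27.95


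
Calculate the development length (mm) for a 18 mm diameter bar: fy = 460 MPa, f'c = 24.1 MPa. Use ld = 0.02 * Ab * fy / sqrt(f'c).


Ab = pi * 18^2 / 4 = 254.469 mm2
ld = 0.02 * 254.469 * 460 / sqrt(24.1)
= 476.9 mm

476.9


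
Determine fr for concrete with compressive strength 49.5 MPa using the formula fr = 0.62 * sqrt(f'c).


fr = 0.62 * sqrt(49.5)
= 4.362 MPa

4.362


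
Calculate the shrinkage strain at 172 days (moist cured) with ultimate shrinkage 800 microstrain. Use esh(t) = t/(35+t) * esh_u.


esh(172) = 172 / (35 + 172) * 800
= 172 / 207 * 800
= 664.7 microstrain

664.7


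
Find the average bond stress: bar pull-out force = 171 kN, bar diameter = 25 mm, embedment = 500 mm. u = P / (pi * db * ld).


u = P / (pi * db * ld)
= 171 * 1000 / (pi * 25 * 500)
= 4.354 MPa

4.354


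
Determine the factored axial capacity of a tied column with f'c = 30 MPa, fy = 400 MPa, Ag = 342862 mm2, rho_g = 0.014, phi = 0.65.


Ast = rho * Ag = 0.014 * 342862 = 4800.068 mm2
phi*Pn = 0.65 * 0.80 * (0.85 * 30 * (342862 - 4800.068) + 400 * 4800.068) / 1000
= 5481.12 kN

5481.12


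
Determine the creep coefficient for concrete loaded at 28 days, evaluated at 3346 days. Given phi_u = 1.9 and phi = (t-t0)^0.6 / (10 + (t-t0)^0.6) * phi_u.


dt = 3346 - 28 = 3318
phi = 3318^0.6 / (10 + 3318^0.6) * 1.9
= 1.764

1.764


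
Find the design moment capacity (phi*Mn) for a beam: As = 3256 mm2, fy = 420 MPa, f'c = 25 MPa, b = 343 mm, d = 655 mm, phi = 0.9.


a = As * fy / (0.85 * f'c * b)
= 3256 * 420 / (0.85 * 25 * 343)
= 187.6206 mm
Mn = As * fy * (d - a/2) / 10^6
= 767.4381 kN-m
phi*Mn = 0.9 * 767.4381 = 690.69 kN-m

690.69


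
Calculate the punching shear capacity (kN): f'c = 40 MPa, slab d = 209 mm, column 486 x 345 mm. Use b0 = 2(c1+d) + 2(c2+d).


b0 = 2*(486 + 209) + 2*(345 + 209) = 2498 mm
Vc = 0.33 * sqrt(40) * 2498 * 209 / 1000
= 1089.64 kN

1089.64


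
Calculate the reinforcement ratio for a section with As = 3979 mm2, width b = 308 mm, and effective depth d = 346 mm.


rho = As / (b * d)
= 3979 / (308 * 346)
= 0.0373

0.0373


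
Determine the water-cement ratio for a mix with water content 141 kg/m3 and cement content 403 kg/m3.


w/c = water / cement
w/c = 141 / 403 = 0.35

0.35


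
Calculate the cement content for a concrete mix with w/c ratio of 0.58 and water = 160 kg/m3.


Cement = water / (w/c)
= 160 / 0.58
= 275.9 kg/m3

275.9


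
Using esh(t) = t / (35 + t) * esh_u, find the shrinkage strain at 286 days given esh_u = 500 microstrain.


esh(286) = 286 / (35 + 286) * 500
= 286 / 321 * 500
= 445.5 microstrain

445.5


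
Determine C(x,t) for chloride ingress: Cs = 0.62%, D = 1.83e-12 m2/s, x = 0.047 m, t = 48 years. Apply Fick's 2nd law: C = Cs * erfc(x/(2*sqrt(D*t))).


t_seconds = 48 * 365.25 * 24 * 3600 = 1514764800.0 s
arg = 0.047 / (2 * sqrt(1.83e-12 * 1514764800.0))
= 0.4463
erfc(0.4463) = 0.5279
C = 0.62 * 0.5279 = 0.3273%

0.3273


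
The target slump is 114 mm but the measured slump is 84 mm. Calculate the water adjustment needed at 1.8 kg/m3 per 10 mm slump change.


Difference = 114 - 84 = 30 mm
Water adjustment = 30 * 1.8 / 10 = 5.4 kg/m3

5.4


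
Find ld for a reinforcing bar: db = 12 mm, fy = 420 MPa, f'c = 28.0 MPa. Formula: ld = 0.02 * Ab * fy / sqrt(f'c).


Ab = pi * 12^2 / 4 = 113.097 mm2
ld = 0.02 * 113.097 * 420 / sqrt(28.0)
= 179.5 mm

179.5


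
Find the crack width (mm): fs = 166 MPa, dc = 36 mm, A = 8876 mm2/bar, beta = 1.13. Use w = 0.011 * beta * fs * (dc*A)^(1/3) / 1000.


w = 0.011 * beta * fs * (dc * A)^(1/3) / 1000
= 0.011 * 1.13 * 166 * (36 * 8876)^(1/3) / 1000
= 0.141 mm

0.141


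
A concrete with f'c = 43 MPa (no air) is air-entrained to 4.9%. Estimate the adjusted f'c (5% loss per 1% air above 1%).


Strength loss = (4.9 - 1) * 5 = 19.5%
f'c = 43 * (1 - 19.5/100)
= 34.61 MPa

34.61


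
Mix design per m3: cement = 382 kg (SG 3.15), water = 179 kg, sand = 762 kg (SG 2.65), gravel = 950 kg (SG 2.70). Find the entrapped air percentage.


Vol cement = 382 / (3.15 * 1000) = 0.12127 m3
Vol water = 179 / 1000 = 0.179 m3
Vol sand = 762 / (2.65 * 1000) = 0.287547 m3
Vol gravel = 950 / (2.70 * 1000) = 0.351852 m3
Total solid + water volume = 0.939669 m3
Air = (1 - 0.939669) * 100 = 6.03%

6.03


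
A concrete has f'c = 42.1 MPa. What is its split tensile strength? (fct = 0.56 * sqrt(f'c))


fct = 0.56 * sqrt(42.1)
= 0.56 * 6.488
= 3.634 MPa

3.634


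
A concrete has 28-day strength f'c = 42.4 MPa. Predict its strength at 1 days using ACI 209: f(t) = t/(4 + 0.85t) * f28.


f(1) = 1 / (4 + 0.85 * 1) * 42.4
= 1 / 4.85 * 42.4
= 8.74 MPa

8.74


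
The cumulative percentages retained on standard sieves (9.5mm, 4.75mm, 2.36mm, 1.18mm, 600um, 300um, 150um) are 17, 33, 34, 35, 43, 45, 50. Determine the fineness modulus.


FM = sum(cumulative % retained) / 100
= 257 / 100
= 2.57

2.57


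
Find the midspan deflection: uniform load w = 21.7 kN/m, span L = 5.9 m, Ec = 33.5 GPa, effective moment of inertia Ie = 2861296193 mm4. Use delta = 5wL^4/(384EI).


Convert: L = 5.9 m = 5900 mm, Ec = 33.5 GPa = 33500 MPa
delta = 5 * 21.7 * 5900^4 / (384 * 33500 * 2861296193)
= 3.57 mm

3.57


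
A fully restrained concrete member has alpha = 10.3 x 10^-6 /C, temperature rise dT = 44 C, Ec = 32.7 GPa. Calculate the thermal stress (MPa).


sigma = alpha * dT * Ec
= 10.3e-6 * 44 * 32.7 * 1000
= 14.82 MPa

14.82


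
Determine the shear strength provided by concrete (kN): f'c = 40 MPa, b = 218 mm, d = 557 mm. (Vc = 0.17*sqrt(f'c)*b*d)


Vc = 0.17 * sqrt(40) * 218 * 557 / 1000
= 130.55 kN

130.55


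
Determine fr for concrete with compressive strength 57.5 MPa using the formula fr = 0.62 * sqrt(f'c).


fr = 0.62 * sqrt(57.5)
= 4.701 MPa

4.701


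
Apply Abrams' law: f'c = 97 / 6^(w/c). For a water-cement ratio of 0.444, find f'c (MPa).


f'c = 97 / 6^0.444
= 97 / 2.216
= 43.78 MPa

43.78


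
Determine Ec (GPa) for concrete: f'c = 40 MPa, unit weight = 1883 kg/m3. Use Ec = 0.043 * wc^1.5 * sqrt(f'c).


Ec = 0.043 * 1883^1.5 * sqrt(40) / 1000
= 22.22 GPa

22.22


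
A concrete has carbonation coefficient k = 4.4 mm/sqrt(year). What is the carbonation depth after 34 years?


depth = k * sqrt(t)
= 4.4 * sqrt(34)
= 25.66 mm

25.66


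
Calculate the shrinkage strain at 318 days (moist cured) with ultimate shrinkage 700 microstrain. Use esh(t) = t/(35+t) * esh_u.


esh(318) = 318 / (35 + 318) * 700
= 318 / 353 * 700
= 630.6 microstrain

630.6


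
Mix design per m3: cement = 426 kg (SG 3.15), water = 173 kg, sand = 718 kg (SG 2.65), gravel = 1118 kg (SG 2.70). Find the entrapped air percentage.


Vol cement = 426 / (3.15 * 1000) = 0.135238 m3
Vol water = 173 / 1000 = 0.173 m3
Vol sand = 718 / (2.65 * 1000) = 0.270943 m3
Vol gravel = 1118 / (2.70 * 1000) = 0.414074 m3
Total solid + water volume = 0.993256 m3
Air = (1 - 0.993256) * 100 = 0.67%

0.67


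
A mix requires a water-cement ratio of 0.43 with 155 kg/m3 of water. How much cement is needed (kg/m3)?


Cement = water / (w/c)
= 155 / 0.43
= 360.5 kg/m3

360.5


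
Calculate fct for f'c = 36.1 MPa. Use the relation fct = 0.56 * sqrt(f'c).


fct = 0.56 * sqrt(36.1)
= 0.56 * 6.008
= 3.365 MPa

3.365


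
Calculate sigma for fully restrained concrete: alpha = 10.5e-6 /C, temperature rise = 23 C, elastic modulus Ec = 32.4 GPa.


sigma = alpha * dT * Ec
= 10.5e-6 * 23 * 32.4 * 1000
= 7.825 MPa

7.825


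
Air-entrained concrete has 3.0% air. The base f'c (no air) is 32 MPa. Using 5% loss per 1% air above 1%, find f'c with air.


Strength loss = (3.0 - 1) * 5 = 10.0%
f'c = 32 * (1 - 10.0/100)
= 28.8 MPa

28.8


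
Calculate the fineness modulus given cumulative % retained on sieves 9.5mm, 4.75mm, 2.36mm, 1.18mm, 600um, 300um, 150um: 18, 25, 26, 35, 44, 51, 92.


FM = sum(cumulative % retained) / 100
= 291 / 100
= 2.91

2.91


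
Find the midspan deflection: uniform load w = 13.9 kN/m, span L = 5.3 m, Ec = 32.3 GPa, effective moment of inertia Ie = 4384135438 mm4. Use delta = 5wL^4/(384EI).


Convert: L = 5.3 m = 5300 mm, Ec = 32.3 GPa = 32300 MPa
delta = 5 * 13.9 * 5300^4 / (384 * 32300 * 4384135438)
= 1.01 mm

1.01


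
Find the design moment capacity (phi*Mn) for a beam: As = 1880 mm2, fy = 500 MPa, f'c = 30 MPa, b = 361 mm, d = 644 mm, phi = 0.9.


a = As * fy / (0.85 * f'c * b)
= 1880 * 500 / (0.85 * 30 * 361)
= 102.1129 mm
Mn = As * fy * (d - a/2) / 10^6
= 557.367 kN-m
phi*Mn = 0.9 * 557.367 = 501.63 kN-m

501.63


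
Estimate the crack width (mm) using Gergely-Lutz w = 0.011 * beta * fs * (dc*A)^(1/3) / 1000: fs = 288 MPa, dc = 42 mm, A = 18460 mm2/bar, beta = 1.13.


w = 0.011 * beta * fs * (dc * A)^(1/3) / 1000
= 0.011 * 1.13 * 288 * (42 * 18460)^(1/3) / 1000
= 0.329 mm

0.329


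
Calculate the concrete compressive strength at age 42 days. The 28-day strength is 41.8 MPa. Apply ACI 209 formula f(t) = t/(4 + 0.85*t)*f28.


f(42) = 42 / (4 + 0.85 * 42) * 41.8
= 42 / 39.7 * 41.8
= 44.22 MPa

44.22


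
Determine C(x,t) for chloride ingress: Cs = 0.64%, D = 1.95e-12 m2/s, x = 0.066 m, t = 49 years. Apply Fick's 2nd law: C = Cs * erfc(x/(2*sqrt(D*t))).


t_seconds = 49 * 365.25 * 24 * 3600 = 1546322400.0 s
arg = 0.066 / (2 * sqrt(1.95e-12 * 1546322400.0))
= 0.601
erfc(0.601) = 0.3954
C = 0.64 * 0.3954 = 0.253%

0.253


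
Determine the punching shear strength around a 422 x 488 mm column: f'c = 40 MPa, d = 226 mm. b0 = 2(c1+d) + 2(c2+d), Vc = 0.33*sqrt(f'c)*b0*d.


b0 = 2*(422 + 226) + 2*(488 + 226) = 2724 mm
Vc = 0.33 * sqrt(40) * 2724 * 226 / 1000
= 1284.87 kN

1284.87


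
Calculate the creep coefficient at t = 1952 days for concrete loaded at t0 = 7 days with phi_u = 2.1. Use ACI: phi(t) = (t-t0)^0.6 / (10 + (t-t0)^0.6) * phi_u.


dt = 1952 - 7 = 1945
phi = 1945^0.6 / (10 + 1945^0.6) * 2.1
= 1.898

1.898


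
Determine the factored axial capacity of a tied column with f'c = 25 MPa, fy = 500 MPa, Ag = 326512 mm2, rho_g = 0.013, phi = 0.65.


Ast = rho * Ag = 0.013 * 326512 = 4244.656 mm2
phi*Pn = 0.65 * 0.80 * (0.85 * 25 * (326512 - 4244.656) + 500 * 4244.656) / 1000
= 4664.66 kN

4664.66


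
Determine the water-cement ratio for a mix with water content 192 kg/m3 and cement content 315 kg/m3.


w/c = water / cement
w/c = 192 / 315 = 0.61

0.61


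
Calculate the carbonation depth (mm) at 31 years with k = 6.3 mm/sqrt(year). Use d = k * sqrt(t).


depth = k * sqrt(t)
= 6.3 * sqrt(31)
= 35.08 mm

35.08


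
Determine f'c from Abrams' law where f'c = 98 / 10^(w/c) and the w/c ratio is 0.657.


f'c = 98 / 10^0.657
= 98 / 4.539
= 21.59 MPa

21.59


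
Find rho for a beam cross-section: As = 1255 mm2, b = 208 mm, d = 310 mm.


rho = As / (b * d)
= 1255 / (208 * 310)
= 0.0195

0.0195


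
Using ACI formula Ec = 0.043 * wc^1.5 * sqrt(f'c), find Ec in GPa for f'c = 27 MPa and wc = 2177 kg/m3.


Ec = 0.043 * 2177^1.5 * sqrt(27) / 1000
= 22.7 GPa

22.7


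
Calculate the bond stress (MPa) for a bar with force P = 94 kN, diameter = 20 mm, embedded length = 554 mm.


u = P / (pi * db * ld)
= 94 * 1000 / (pi * 20 * 554)
= 2.7 MPa

2.7


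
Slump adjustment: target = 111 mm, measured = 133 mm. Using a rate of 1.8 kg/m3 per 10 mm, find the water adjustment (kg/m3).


Difference = 111 - 133 = -22 mm
Water adjustment = -22 * 1.8 / 10 = -4.0 kg/m3

-4.0


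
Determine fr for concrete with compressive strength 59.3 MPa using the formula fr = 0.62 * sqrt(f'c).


fr = 0.62 * sqrt(59.3)
= 4.774 MPa

4.774


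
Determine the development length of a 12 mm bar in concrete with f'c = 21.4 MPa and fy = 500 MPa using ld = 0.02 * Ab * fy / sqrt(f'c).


Ab = pi * 12^2 / 4 = 113.097 mm2
ld = 0.02 * 113.097 * 500 / sqrt(21.4)
= 244.5 mm

244.5


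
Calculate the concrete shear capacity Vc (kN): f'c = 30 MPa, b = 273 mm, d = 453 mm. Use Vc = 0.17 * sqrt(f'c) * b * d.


Vc = 0.17 * sqrt(30) * 273 * 453 / 1000
= 115.15 kN

115.15


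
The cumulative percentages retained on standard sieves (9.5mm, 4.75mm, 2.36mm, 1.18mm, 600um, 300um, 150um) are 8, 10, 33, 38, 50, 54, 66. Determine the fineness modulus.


FM = sum(cumulative % retained) / 100
= 259 / 100
= 2.59

2.59


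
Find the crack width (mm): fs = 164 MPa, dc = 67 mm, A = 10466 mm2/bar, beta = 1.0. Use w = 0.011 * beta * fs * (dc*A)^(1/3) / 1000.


w = 0.011 * beta * fs * (dc * A)^(1/3) / 1000
= 0.011 * 1.0 * 164 * (67 * 10466)^(1/3) / 1000
= 0.16 mm

0.16


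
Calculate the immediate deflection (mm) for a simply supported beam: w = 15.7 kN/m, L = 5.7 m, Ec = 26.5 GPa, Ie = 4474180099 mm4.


Convert: L = 5.7 m = 5700 mm, Ec = 26.5 GPa = 26500 MPa
delta = 5 * 15.7 * 5700^4 / (384 * 26500 * 4474180099)
= 1.82 mm

1.82


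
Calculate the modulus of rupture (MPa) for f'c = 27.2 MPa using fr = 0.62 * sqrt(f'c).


fr = 0.62 * sqrt(27.2)
= 3.234 MPa

3.234


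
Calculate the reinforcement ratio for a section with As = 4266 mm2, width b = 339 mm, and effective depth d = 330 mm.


rho = As / (b * d)
= 4266 / (339 * 330)
= 0.0381

0.0381


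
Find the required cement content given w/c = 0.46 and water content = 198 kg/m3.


Cement = water / (w/c)
= 198 / 0.46
= 430.4 kg/m3

430.4


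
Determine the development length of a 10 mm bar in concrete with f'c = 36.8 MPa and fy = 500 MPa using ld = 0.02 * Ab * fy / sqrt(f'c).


Ab = pi * 10^2 / 4 = 78.54 mm2
ld = 0.02 * 78.54 * 500 / sqrt(36.8)
= 129.5 mm

129.5


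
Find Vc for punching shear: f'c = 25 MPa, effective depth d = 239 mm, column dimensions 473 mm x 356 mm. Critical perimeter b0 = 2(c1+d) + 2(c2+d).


b0 = 2*(473 + 239) + 2*(356 + 239) = 2614 mm
Vc = 0.33 * sqrt(25) * 2614 * 239 / 1000
= 1030.83 kN

1030.83


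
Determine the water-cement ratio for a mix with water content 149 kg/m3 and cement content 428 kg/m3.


w/c = water / cement
w/c = 149 / 428 = 0.348

0.348


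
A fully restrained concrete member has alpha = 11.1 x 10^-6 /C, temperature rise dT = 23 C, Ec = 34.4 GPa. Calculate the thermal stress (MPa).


sigma = alpha * dT * Ec
= 11.1e-6 * 23 * 34.4 * 1000
= 8.782 MPa

8.782


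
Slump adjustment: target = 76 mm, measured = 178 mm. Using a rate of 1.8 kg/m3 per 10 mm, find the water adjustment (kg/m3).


Difference = 76 - 178 = -102 mm
Water adjustment = -102 * 1.8 / 10 = -18.4 kg/m3

-18.4


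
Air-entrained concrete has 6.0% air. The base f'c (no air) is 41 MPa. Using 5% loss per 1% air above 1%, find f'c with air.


Strength loss = (6.0 - 1) * 5 = 25.0%
f'c = 41 * (1 - 25.0/100)
= 30.75 MPa

30.75


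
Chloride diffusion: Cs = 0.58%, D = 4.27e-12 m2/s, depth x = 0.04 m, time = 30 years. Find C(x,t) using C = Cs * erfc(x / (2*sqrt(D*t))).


t_seconds = 30 * 365.25 * 24 * 3600 = 946728000.0 s
arg = 0.04 / (2 * sqrt(4.27e-12 * 946728000.0))
= 0.3146
erfc(0.3146) = 0.6564
C = 0.58 * 0.6564 = 0.3807%

0.3807


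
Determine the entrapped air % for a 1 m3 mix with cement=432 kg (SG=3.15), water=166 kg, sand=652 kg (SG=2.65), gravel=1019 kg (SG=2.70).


Vol cement = 432 / (3.15 * 1000) = 0.137143 m3
Vol water = 166 / 1000 = 0.166 m3
Vol sand = 652 / (2.65 * 1000) = 0.246038 m3
Vol gravel = 1019 / (2.70 * 1000) = 0.377407 m3
Total solid + water volume = 0.926588 m3
Air = (1 - 0.926588) * 100 = 7.34%

7.34


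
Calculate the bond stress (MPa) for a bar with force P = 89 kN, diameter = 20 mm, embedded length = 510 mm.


u = P / (pi * db * ld)
= 89 * 1000 / (pi * 20 * 510)
= 2.777 MPa

2.777


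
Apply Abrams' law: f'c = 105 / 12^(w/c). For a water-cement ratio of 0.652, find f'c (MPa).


f'c = 105 / 12^0.652
= 105 / 5.054
= 20.78 MPa

20.78


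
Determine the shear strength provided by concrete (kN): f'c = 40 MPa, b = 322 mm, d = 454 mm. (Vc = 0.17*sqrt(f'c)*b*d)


Vc = 0.17 * sqrt(40) * 322 * 454 / 1000
= 157.18 kN

157.18


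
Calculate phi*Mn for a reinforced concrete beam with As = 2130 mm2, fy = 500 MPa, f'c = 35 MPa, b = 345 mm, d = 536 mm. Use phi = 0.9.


a = As * fy / (0.85 * f'c * b)
= 2130 * 500 / (0.85 * 35 * 345)
= 103.7632 mm
Mn = As * fy * (d - a/2) / 10^6
= 515.5861 kN-m
phi*Mn = 0.9 * 515.5861 = 464.03 kN-m

464.03


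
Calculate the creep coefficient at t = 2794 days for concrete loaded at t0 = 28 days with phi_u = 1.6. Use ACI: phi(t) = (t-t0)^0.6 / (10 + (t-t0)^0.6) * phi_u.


dt = 2794 - 28 = 2766
phi = 2766^0.6 / (10 + 2766^0.6) * 1.6
= 1.473

1.473


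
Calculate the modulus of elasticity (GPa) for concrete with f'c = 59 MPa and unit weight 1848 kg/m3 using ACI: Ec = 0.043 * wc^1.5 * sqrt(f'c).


Ec = 0.043 * 1848^1.5 * sqrt(59) / 1000
= 26.24 GPa

26.24


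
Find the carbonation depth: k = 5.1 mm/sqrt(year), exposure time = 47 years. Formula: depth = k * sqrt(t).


depth = k * sqrt(t)
= 5.1 * sqrt(47)
= 34.96 mm

34.96


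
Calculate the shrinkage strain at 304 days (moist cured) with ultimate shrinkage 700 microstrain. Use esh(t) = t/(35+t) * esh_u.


esh(304) = 304 / (35 + 304) * 700
= 304 / 339 * 700
= 627.7 microstrain

627.7


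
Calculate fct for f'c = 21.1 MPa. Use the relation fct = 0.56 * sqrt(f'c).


fct = 0.56 * sqrt(21.1)
= 0.56 * 4.593
= 2.572 MPa

2.572


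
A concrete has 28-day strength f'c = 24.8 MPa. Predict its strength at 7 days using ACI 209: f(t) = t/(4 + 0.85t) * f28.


f(7) = 7 / (4 + 0.85 * 7) * 24.8
= 7 / 9.95 * 24.8
= 17.45 MPa

17.45


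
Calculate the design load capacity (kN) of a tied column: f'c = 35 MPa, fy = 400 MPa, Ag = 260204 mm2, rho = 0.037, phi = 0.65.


Ast = rho * Ag = 0.037 * 260204 = 9627.548 mm2
phi*Pn = 0.65 * 0.80 * (0.85 * 35 * (260204 - 9627.548) + 400 * 9627.548) / 1000
= 5878.95 kN

5878.95


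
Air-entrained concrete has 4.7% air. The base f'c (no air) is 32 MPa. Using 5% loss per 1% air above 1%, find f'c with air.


Strength loss = (4.7 - 1) * 5 = 18.5%
f'c = 32 * (1 - 18.5/100)
= 26.08 MPa

26.08


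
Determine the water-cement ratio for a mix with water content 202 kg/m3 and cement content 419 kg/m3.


w/c = water / cement
w/c = 202 / 419 = 0.482

0.482


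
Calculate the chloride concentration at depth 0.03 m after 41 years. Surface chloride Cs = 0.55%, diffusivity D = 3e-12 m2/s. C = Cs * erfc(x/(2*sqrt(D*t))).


t_seconds = 41 * 365.25 * 24 * 3600 = 1293861600.0 s
arg = 0.03 / (2 * sqrt(3e-12 * 1293861600.0))
= 0.2408
erfc(0.2408) = 0.7335
C = 0.55 * 0.7335 = 0.4034%

0.4034


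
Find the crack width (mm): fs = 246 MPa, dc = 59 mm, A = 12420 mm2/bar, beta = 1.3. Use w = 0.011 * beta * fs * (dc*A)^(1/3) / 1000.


w = 0.011 * beta * fs * (dc * A)^(1/3) / 1000
= 0.011 * 1.3 * 246 * (59 * 12420)^(1/3) / 1000
= 0.317 mm

0.317


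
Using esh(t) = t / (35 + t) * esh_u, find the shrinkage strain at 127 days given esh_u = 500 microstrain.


esh(127) = 127 / (35 + 127) * 500
= 127 / 162 * 500
= 392.0 microstrain

392.0


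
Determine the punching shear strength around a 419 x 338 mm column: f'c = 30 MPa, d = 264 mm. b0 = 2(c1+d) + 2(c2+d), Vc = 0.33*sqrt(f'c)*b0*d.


b0 = 2*(419 + 264) + 2*(338 + 264) = 2570 mm
Vc = 0.33 * sqrt(30) * 2570 * 264 / 1000
= 1226.34 kN

1226.34


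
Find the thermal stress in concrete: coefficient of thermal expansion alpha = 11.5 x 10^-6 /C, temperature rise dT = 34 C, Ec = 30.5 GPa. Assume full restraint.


sigma = alpha * dT * Ec
= 11.5e-6 * 34 * 30.5 * 1000
= 11.925 MPa

11.925


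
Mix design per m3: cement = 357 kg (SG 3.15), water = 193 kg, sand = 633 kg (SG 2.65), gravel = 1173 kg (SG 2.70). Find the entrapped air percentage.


Vol cement = 357 / (3.15 * 1000) = 0.113333 m3
Vol water = 193 / 1000 = 0.193 m3
Vol sand = 633 / (2.65 * 1000) = 0.238868 m3
Vol gravel = 1173 / (2.70 * 1000) = 0.434444 m3
Total solid + water volume = 0.979646 m3
Air = (1 - 0.979646) * 100 = 2.04%

2.04


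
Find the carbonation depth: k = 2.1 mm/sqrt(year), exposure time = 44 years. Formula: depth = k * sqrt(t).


depth = k * sqrt(t)
= 2.1 * sqrt(44)
= 13.93 mm

13.93


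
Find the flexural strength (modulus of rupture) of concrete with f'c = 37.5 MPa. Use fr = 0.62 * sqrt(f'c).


fr = 0.62 * sqrt(37.5)
= 3.797 MPa

3.797


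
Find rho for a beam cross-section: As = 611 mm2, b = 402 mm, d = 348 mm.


rho = As / (b * d)
= 611 / (402 * 348)
= 0.0044

0.0044


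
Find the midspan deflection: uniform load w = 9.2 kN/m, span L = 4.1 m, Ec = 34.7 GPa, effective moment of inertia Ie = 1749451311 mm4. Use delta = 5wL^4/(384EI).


Convert: L = 4.1 m = 4100 mm, Ec = 34.7 GPa = 34700 MPa
delta = 5 * 9.2 * 4100^4 / (384 * 34700 * 1749451311)
= 0.56 mm

0.56


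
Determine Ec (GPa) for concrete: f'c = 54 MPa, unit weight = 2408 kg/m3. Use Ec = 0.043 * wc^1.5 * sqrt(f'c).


Ec = 0.043 * 2408^1.5 * sqrt(54) / 1000
= 37.34 GPa

37.34


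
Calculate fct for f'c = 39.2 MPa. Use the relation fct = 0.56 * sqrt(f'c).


fct = 0.56 * sqrt(39.2)
= 0.56 * 6.261
= 3.506 MPa

3.506


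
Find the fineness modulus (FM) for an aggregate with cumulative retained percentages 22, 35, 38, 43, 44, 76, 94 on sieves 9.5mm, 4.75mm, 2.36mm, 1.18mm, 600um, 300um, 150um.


FM = sum(cumulative % retained) / 100
= 352 / 100
= 3.52

3.52


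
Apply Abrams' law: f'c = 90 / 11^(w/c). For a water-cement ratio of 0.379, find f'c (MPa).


f'c = 90 / 11^0.379
= 90 / 2.481
= 36.27 MPa

36.27


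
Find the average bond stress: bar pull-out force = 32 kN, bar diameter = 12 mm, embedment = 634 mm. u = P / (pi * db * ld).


u = P / (pi * db * ld)
= 32 * 1000 / (pi * 12 * 634)
= 1.339 MPa

1.339


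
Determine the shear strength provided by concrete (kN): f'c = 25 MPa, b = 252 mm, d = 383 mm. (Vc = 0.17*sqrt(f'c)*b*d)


Vc = 0.17 * sqrt(25) * 252 * 383 / 1000
= 82.04 kN

82.04


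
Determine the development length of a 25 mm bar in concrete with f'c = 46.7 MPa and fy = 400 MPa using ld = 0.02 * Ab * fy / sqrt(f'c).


Ab = pi * 25^2 / 4 = 490.874 mm2
ld = 0.02 * 490.874 * 400 / sqrt(46.7)
= 574.6 mm

574.6


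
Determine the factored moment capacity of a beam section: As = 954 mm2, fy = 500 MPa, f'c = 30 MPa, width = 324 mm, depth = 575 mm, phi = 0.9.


a = As * fy / (0.85 * f'c * b)
= 954 * 500 / (0.85 * 30 * 324)
= 57.7342 mm
Mn = As * fy * (d - a/2) / 10^6
= 260.5054 kN-m
phi*Mn = 0.9 * 260.5054 = 234.45 kN-m

234.45


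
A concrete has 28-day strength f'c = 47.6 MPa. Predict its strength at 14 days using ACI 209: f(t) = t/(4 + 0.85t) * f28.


f(14) = 14 / (4 + 0.85 * 14) * 47.6
= 14 / 15.9 * 47.6
= 41.91 MPa

41.91


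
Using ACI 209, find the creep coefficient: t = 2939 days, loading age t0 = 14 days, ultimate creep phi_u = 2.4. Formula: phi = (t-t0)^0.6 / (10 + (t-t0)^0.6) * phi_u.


dt = 2939 - 14 = 2925
phi = 2925^0.6 / (10 + 2925^0.6) * 2.4
= 2.216

2.216


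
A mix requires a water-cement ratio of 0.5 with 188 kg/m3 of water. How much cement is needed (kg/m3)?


Cement = water / (w/c)
= 188 / 0.5
= 376.0 kg/m3

376.0


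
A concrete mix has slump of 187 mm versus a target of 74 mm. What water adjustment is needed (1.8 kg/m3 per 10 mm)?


Difference = 74 - 187 = -113 mm
Water adjustment = -113 * 1.8 / 10 = -20.3 kg/m3

-20.3


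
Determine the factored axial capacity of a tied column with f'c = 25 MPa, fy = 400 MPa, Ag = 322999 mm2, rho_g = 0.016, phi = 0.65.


Ast = rho * Ag = 0.016 * 322999 = 5167.984 mm2
phi*Pn = 0.65 * 0.80 * (0.85 * 25 * (322999 - 5167.984) + 400 * 5167.984) / 1000
= 4586.97 kN

4586.97


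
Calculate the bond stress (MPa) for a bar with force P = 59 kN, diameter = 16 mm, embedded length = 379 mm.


u = P / (pi * db * ld)
= 59 * 1000 / (pi * 16 * 379)
= 3.097 MPa

3.097


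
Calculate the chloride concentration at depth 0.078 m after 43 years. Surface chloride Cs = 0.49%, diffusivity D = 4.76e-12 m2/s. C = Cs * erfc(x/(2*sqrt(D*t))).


t_seconds = 43 * 365.25 * 24 * 3600 = 1356976800.0 s
arg = 0.078 / (2 * sqrt(4.76e-12 * 1356976800.0))
= 0.4853
erfc(0.4853) = 0.4925
C = 0.49 * 0.4925 = 0.2413%

0.2413


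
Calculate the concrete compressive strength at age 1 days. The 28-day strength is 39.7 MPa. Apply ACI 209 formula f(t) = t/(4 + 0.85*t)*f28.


f(1) = 1 / (4 + 0.85 * 1) * 39.7
= 1 / 4.85 * 39.7
= 8.19 MPa

8.19


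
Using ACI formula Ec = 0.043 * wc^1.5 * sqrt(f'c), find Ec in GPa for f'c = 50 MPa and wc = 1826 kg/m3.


Ec = 0.043 * 1826^1.5 * sqrt(50) / 1000
= 23.72 GPa

23.72


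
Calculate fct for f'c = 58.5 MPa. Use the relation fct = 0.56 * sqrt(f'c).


fct = 0.56 * sqrt(58.5)
= 0.56 * 7.649
= 4.283 MPa

4.283


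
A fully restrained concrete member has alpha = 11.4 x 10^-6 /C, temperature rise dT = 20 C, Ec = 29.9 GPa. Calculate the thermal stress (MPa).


sigma = alpha * dT * Ec
= 11.4e-6 * 20 * 29.9 * 1000
= 6.817 MPa

6.817


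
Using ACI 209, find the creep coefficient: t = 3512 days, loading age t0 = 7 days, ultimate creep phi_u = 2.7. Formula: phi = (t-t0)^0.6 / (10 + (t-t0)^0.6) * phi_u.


dt = 3512 - 7 = 3505
phi = 3505^0.6 / (10 + 3505^0.6) * 2.7
= 2.512

2.512


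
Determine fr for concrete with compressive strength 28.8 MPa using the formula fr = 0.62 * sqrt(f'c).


fr = 0.62 * sqrt(28.8)
= 3.327 MPa

3.327


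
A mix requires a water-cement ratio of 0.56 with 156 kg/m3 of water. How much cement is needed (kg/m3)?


Cement = water / (w/c)
= 156 / 0.56
= 278.6 kg/m3

278.6


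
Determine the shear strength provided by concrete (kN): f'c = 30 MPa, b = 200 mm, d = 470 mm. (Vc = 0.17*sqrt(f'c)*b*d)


Vc = 0.17 * sqrt(30) * 200 * 470 / 1000
= 87.53 kN

87.53


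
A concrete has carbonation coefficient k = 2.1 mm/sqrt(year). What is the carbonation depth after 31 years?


depth = k * sqrt(t)
= 2.1 * sqrt(31)
= 11.69 mm

11.69


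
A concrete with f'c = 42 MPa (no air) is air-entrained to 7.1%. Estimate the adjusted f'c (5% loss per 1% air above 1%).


Strength loss = (7.1 - 1) * 5 = 30.5%
f'c = 42 * (1 - 30.5/100)
= 29.19 MPa

29.19


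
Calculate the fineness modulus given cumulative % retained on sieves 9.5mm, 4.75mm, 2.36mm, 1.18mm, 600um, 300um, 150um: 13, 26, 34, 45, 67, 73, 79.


FM = sum(cumulative % retained) / 100
= 337 / 100
= 3.37

3.37


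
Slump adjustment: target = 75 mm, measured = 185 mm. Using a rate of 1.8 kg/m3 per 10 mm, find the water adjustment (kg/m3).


Difference = 75 - 185 = -110 mm
Water adjustment = -110 * 1.8 / 10 = -19.8 kg/m3

-19.8


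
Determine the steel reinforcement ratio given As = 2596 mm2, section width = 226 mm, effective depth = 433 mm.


rho = As / (b * d)
= 2596 / (226 * 433)
= 0.0265

0.0265


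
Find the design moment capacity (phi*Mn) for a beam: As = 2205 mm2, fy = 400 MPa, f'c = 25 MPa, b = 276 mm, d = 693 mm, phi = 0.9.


a = As * fy / (0.85 * f'c * b)
= 2205 * 400 / (0.85 * 25 * 276)
= 150.3836 mm
Mn = As * fy * (d - a/2) / 10^6
= 544.9068 kN-m
phi*Mn = 0.9 * 544.9068 = 490.42 kN-m

490.42


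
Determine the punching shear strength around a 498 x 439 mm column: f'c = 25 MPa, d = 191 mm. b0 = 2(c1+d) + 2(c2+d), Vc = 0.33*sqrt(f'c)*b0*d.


b0 = 2*(498 + 191) + 2*(439 + 191) = 2638 mm
Vc = 0.33 * sqrt(25) * 2638 * 191 / 1000
= 831.37 kN

831.37


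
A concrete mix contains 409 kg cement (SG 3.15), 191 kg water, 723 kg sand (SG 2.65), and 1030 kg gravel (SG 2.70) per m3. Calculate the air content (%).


Vol cement = 409 / (3.15 * 1000) = 0.129841 m3
Vol water = 191 / 1000 = 0.191 m3
Vol sand = 723 / (2.65 * 1000) = 0.27283 m3
Vol gravel = 1030 / (2.70 * 1000) = 0.381481 m3
Total solid + water volume = 0.975153 m3
Air = (1 - 0.975153) * 100 = 2.48%

2.48


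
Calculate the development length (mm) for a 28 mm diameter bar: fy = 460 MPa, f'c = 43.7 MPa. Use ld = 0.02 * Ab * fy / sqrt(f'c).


Ab = pi * 28^2 / 4 = 615.752 mm2
ld = 0.02 * 615.752 * 460 / sqrt(43.7)
= 856.9 mm

856.9


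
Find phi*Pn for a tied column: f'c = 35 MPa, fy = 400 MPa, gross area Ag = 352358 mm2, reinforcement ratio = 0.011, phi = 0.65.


Ast = rho * Ag = 0.011 * 352358 = 3875.938 mm2
phi*Pn = 0.65 * 0.80 * (0.85 * 35 * (352358 - 3875.938) + 400 * 3875.938) / 1000
= 6197.21 kN

6197.21


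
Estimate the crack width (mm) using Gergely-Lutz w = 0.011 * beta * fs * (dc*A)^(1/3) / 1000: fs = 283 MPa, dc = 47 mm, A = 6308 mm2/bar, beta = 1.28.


w = 0.011 * beta * fs * (dc * A)^(1/3) / 1000
= 0.011 * 1.28 * 283 * (47 * 6308)^(1/3) / 1000
= 0.266 mm

0.266


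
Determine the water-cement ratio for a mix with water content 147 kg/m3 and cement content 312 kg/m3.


w/c = water / cement
w/c = 147 / 312 = 0.471

0.471


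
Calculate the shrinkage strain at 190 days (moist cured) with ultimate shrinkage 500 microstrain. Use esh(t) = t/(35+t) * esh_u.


esh(190) = 190 / (35 + 190) * 500
= 190 / 225 * 500
= 422.2 microstrain

422.2


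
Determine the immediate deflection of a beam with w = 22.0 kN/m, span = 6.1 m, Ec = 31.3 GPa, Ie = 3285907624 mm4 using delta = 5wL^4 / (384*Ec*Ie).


Convert: L = 6.1 m = 6100 mm, Ec = 31.3 GPa = 31300 MPa
delta = 5 * 22.0 * 6100^4 / (384 * 31300 * 3285907624)
= 3.86 mm

3.86


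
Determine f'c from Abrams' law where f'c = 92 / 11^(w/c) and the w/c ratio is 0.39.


f'c = 92 / 11^0.39
= 92 / 2.548
= 36.11 MPa

36.11


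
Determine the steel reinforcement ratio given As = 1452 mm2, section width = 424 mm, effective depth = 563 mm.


rho = As / (b * d)
= 1452 / (424 * 563)
= 0.0061

0.0061


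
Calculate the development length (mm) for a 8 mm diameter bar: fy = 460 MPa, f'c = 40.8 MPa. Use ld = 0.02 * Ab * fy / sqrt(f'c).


Ab = pi * 8^2 / 4 = 50.265 mm2
ld = 0.02 * 50.265 * 460 / sqrt(40.8)
= 72.4 mm

72.4


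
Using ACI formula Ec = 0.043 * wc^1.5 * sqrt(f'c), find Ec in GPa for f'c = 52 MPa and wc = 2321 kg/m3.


Ec = 0.043 * 2321^1.5 * sqrt(52) / 1000
= 34.67 GPa

34.67


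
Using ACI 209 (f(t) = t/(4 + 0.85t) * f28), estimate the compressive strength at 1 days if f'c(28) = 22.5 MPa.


f(1) = 1 / (4 + 0.85 * 1) * 22.5
= 1 / 4.85 * 22.5
= 4.64 MPa

4.64


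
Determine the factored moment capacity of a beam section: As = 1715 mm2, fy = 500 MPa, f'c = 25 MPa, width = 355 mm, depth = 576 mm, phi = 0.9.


a = As * fy / (0.85 * f'c * b)
= 1715 * 500 / (0.85 * 25 * 355)
= 113.6703 mm
Mn = As * fy * (d - a/2) / 10^6
= 445.1839 kN-m
phi*Mn = 0.9 * 445.1839 = 400.67 kN-m

400.67


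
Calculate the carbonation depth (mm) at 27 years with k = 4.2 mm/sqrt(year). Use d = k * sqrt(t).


depth = k * sqrt(t)
= 4.2 * sqrt(27)
= 21.82 mm

21.82


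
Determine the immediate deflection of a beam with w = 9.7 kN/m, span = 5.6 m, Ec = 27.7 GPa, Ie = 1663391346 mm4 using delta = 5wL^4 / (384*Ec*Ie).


Convert: L = 5.6 m = 5600 mm, Ec = 27.7 GPa = 27700 MPa
delta = 5 * 9.7 * 5600^4 / (384 * 27700 * 1663391346)
= 2.7 mm

2.7


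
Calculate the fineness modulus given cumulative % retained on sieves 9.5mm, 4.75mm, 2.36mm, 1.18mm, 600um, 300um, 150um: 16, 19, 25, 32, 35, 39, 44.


FM = sum(cumulative % retained) / 100
= 210 / 100
= 2.1

2.1


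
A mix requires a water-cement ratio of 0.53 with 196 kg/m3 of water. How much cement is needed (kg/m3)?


Cement = water / (w/c)
= 196 / 0.53
= 369.8 kg/m3

369.8


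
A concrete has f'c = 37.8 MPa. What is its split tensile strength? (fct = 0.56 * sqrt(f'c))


fct = 0.56 * sqrt(37.8)
= 0.56 * 6.148
= 3.443 MPa

3.443


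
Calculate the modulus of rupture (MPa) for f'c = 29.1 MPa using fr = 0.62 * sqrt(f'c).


fr = 0.62 * sqrt(29.1)
= 3.345 MPa

3.345


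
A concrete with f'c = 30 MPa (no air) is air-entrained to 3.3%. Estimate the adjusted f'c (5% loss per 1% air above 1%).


Strength loss = (3.3 - 1) * 5 = 11.5%
f'c = 30 * (1 - 11.5/100)
= 26.55 MPa

26.55


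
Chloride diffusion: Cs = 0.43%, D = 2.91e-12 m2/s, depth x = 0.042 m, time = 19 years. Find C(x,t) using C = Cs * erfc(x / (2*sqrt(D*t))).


t_seconds = 19 * 365.25 * 24 * 3600 = 599594400.0 s
arg = 0.042 / (2 * sqrt(2.91e-12 * 599594400.0))
= 0.5027
erfc(0.5027) = 0.4771
C = 0.43 * 0.4771 = 0.2052%

0.2052


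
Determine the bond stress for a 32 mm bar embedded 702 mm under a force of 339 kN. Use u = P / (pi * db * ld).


u = P / (pi * db * ld)
= 339 * 1000 / (pi * 32 * 702)
= 4.804 MPa

4.804


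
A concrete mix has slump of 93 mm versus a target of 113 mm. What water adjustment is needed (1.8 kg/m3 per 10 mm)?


Difference = 113 - 93 = 20 mm
Water adjustment = 20 * 1.8 / 10 = 3.6 kg/m3

3.6


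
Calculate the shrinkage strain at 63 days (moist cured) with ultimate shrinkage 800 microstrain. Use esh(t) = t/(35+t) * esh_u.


esh(63) = 63 / (35 + 63) * 800
= 63 / 98 * 800
= 514.3 microstrain

514.3


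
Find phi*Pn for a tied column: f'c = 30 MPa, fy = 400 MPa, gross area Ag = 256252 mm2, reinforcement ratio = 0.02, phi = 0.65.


Ast = rho * Ag = 0.02 * 256252 = 5125.04 mm2
phi*Pn = 0.65 * 0.80 * (0.85 * 30 * (256252 - 5125.04) + 400 * 5125.04) / 1000
= 4395.95 kN

4395.95


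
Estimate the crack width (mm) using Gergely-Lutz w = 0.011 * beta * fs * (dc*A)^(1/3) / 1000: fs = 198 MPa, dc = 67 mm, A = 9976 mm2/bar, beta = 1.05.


w = 0.011 * beta * fs * (dc * A)^(1/3) / 1000
= 0.011 * 1.05 * 198 * (67 * 9976)^(1/3) / 1000
= 0.2 mm

0.2


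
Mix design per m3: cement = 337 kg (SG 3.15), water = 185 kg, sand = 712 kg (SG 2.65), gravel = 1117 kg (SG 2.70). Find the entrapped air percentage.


Vol cement = 337 / (3.15 * 1000) = 0.106984 m3
Vol water = 185 / 1000 = 0.185 m3
Vol sand = 712 / (2.65 * 1000) = 0.268679 m3
Vol gravel = 1117 / (2.70 * 1000) = 0.413704 m3
Total solid + water volume = 0.974367 m3
Air = (1 - 0.974367) * 100 = 2.56%

2.56


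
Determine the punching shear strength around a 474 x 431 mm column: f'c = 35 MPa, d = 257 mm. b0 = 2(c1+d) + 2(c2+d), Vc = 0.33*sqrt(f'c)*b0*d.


b0 = 2*(474 + 257) + 2*(431 + 257) = 2838 mm
Vc = 0.33 * sqrt(35) * 2838 * 257 / 1000
= 1423.95 kN

1423.95


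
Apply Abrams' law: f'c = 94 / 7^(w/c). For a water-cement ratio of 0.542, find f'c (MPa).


f'c = 94 / 7^0.542
= 94 / 2.871
= 32.74 MPa

32.74


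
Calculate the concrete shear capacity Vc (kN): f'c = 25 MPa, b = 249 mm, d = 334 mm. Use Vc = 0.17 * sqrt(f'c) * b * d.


Vc = 0.17 * sqrt(25) * 249 * 334 / 1000
= 70.69 kN

70.69
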